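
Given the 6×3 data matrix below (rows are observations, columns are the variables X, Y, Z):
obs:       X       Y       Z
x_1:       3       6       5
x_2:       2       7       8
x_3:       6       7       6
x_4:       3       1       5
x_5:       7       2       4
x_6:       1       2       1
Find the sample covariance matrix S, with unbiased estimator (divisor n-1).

Step 1 — column means:
  mean(X) = (3 + 2 + 6 + 3 + 7 + 1) / 6 = 22/6 = 3.6667
  mean(Y) = (6 + 7 + 7 + 1 + 2 + 2) / 6 = 25/6 = 4.1667
  mean(Z) = (5 + 8 + 6 + 5 + 4 + 1) / 6 = 29/6 = 4.8333

Step 2 — sample covariance S[i,j] = (1/(n-1)) · Σ_k (x_{k,i} - mean_i) · (x_{k,j} - mean_j), with n-1 = 5.
  S[X,X] = ((-0.6667)·(-0.6667) + (-1.6667)·(-1.6667) + (2.3333)·(2.3333) + (-0.6667)·(-0.6667) + (3.3333)·(3.3333) + (-2.6667)·(-2.6667)) / 5 = 27.3333/5 = 5.4667
  S[X,Y] = ((-0.6667)·(1.8333) + (-1.6667)·(2.8333) + (2.3333)·(2.8333) + (-0.6667)·(-3.1667) + (3.3333)·(-2.1667) + (-2.6667)·(-2.1667)) / 5 = 1.3333/5 = 0.2667
  S[X,Z] = ((-0.6667)·(0.1667) + (-1.6667)·(3.1667) + (2.3333)·(1.1667) + (-0.6667)·(0.1667) + (3.3333)·(-0.8333) + (-2.6667)·(-3.8333)) / 5 = 4.6667/5 = 0.9333
  S[Y,Y] = ((1.8333)·(1.8333) + (2.8333)·(2.8333) + (2.8333)·(2.8333) + (-3.1667)·(-3.1667) + (-2.1667)·(-2.1667) + (-2.1667)·(-2.1667)) / 5 = 38.8333/5 = 7.7667
  S[Y,Z] = ((1.8333)·(0.1667) + (2.8333)·(3.1667) + (2.8333)·(1.1667) + (-3.1667)·(0.1667) + (-2.1667)·(-0.8333) + (-2.1667)·(-3.8333)) / 5 = 22.1667/5 = 4.4333
  S[Z,Z] = ((0.1667)·(0.1667) + (3.1667)·(3.1667) + (1.1667)·(1.1667) + (0.1667)·(0.1667) + (-0.8333)·(-0.8333) + (-3.8333)·(-3.8333)) / 5 = 26.8333/5 = 5.3667

S is symmetric (S[j,i] = S[i,j]). Assembling:

S = [[5.4667, 0.2667, 0.9333],
 [0.2667, 7.7667, 4.4333],
 [0.9333, 4.4333, 5.3667]]


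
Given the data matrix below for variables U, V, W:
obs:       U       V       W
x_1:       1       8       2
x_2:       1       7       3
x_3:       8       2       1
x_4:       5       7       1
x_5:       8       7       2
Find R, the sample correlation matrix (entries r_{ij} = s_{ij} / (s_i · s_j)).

Step 1 — column means:
  mean(U) = (1 + 1 + 8 + 5 + 8) / 5 = 23/5 = 4.6
  mean(V) = (8 + 7 + 2 + 7 + 7) / 5 = 31/5 = 6.2
  mean(W) = (2 + 3 + 1 + 1 + 2) / 5 = 9/5 = 1.8

Step 2 — sample variances and covariances s[i,j] = (1/(n-1)) · Σ_k (x_{k,i} - mean_i) · (x_{k,j} - mean_j), with n-1 = 4:
  s[U,U] = ((-3.6)·(-3.6) + (-3.6)·(-3.6) + (3.4)·(3.4) + (0.4)·(0.4) + (3.4)·(3.4)) / 4 = 49.2/4 = 12.3
  s[U,V] = ((-3.6)·(1.8) + (-3.6)·(0.8) + (3.4)·(-4.2) + (0.4)·(0.8) + (3.4)·(0.8)) / 4 = -20.6/4 = -5.15
  s[U,W] = ((-3.6)·(0.2) + (-3.6)·(1.2) + (3.4)·(-0.8) + (0.4)·(-0.8) + (3.4)·(0.2)) / 4 = -7.4/4 = -1.85
  s[V,V] = ((1.8)·(1.8) + (0.8)·(0.8) + (-4.2)·(-4.2) + (0.8)·(0.8) + (0.8)·(0.8)) / 4 = 22.8/4 = 5.7
  s[V,W] = ((1.8)·(0.2) + (0.8)·(1.2) + (-4.2)·(-0.8) + (0.8)·(-0.8) + (0.8)·(0.2)) / 4 = 4.2/4 = 1.05
  s[W,W] = ((0.2)·(0.2) + (1.2)·(1.2) + (-0.8)·(-0.8) + (-0.8)·(-0.8) + (0.2)·(0.2)) / 4 = 2.8/4 = 0.7
  Sample standard deviations s_i = √(s[i,i]):
  s(U) = √(12.3) = 3.5071
  s(V) = √(5.7) = 2.3875
  s(W) = √(0.7) = 0.8367

Step 3 — r_{ij} = s_{ij} / (s_i · s_j):
  r[U,U] = 1 (diagonal).
  r[U,V] = -5.15 / (3.5071 · 2.3875) = -5.15 / 8.3732 = -0.6151
  r[U,W] = -1.85 / (3.5071 · 0.8367) = -1.85 / 2.9343 = -0.6305
  r[V,V] = 1 (diagonal).
  r[V,W] = 1.05 / (2.3875 · 0.8367) = 1.05 / 1.9975 = 0.5257
  r[W,W] = 1 (diagonal).

R is symmetric with unit diagonal. Assembling:

R = [[1, -0.6151, -0.6305],
 [-0.6151, 1, 0.5257],
 [-0.6305, 0.5257, 1]]


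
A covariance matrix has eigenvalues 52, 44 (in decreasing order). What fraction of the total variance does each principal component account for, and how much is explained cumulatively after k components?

Step 1 — total variance = trace(Sigma) = Σ λ_i = 52 + 44 = 96.

Step 2 — fraction explained by component i = λ_i / Σ λ:
  PC1: 52/96 = 0.5417
  PC2: 44/96 = 0.4583

Step 3 — cumulative fraction after k components = (λ_1 + ... + λ_k) / Σ λ:
  k = 1: 52/96 = 0.5417
  k = 2: (52 + 44)/96 = 96/96 = 1

Summary (fraction, with percent):

explained: PC1 0.5417 (54.17%), PC2 0.4583 (45.83%);  cumulative: 0.5417, 1


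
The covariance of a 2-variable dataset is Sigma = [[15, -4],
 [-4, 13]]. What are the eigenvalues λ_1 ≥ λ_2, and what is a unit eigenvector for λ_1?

Step 1 — characteristic polynomial of 2×2 Sigma:
  det(Sigma - λI) = λ² - trace · λ + det = 0.
  trace = 15 + 13 = 28, det = 15·13 - (-4)² = 179.
Step 2 — discriminant:
  Δ = trace² - 4·det = 784 - 716 = 68.
Step 3 — eigenvalues:
  λ = (trace ± √Δ)/2 = (28 ± 8.2462)/2,
  λ_1 = 18.1231,  λ_2 = 9.8769.

Step 4 — unit eigenvector for λ_1: solve (Sigma - λ_1 I)v = 0. First row:
  (15 - 18.1231)·v_x + (-4)·v_y = 0, i.e. (-3.1231)·v_x + (-4)·v_y = 0,
  so v ∝ (b, λ_1 - a) = (-4, 3.1231); multiply by -1 so the first entry is positive: u = (4, -3.1231).
  ||u|| = √((4)² + (-3.1231)²) = √(25.7538) ≈ 5.0748,
  v_1 = u/||u|| ≈ (0.7882, -0.6154) (||v_1|| = 1).

λ_1 = 18.1231,  λ_2 = 9.8769;  v_1 ≈ (0.7882, -0.6154)


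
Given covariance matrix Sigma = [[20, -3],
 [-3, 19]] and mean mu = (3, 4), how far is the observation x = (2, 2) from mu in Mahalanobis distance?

Step 1 — centre the observation: (x - mu) = (-1, -2).

Step 2 — invert Sigma. det(Sigma) = 20·19 - (-3)² = 371.
  Sigma^{-1} = (1/det) · [[d, -b], [-b, a]] = [[0.0512, 0.0081],
 [0.0081, 0.0539]].

Step 3 — form the quadratic (x - mu)^T · Sigma^{-1} · (x - mu):
  Sigma^{-1} · (x - mu) = (-0.0674, -0.1159).
  (x - mu)^T · [Sigma^{-1} · (x - mu)] = (-1)·(-0.0674) + (-2)·(-0.1159) = 0.2992.

Step 4 — take square root: d = √(0.2992) ≈ 0.547.

d(x, mu) = √(0.2992) ≈ 0.547


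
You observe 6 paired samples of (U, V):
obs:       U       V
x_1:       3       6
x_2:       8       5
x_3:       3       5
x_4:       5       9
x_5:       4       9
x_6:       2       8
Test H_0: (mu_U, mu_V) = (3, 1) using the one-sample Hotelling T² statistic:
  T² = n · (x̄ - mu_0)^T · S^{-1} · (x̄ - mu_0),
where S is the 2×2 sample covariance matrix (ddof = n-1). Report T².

Step 1 — sample mean vector:
  mean(U) = (3 + 8 + 3 + 5 + 4 + 2) / 6 = 25/6 = 4.1667
  mean(V) = (6 + 5 + 5 + 9 + 9 + 8) / 6 = 42/6 = 7
  x̄ = (4.1667, 7),  deviation x̄ - mu_0 = (4.1667, 7) - (3, 1) = (1.1667, 6).

Step 2 — sample covariance matrix, S[i,j] = (1/(n-1)) · Σ_k (x_{k,i} - mean_i) · (x_{k,j} - mean_j), divisor n-1 = 5:
  S[U,U] = ((-1.1667)·(-1.1667) + (3.8333)·(3.8333) + (-1.1667)·(-1.1667) + (0.8333)·(0.8333) + (-0.1667)·(-0.1667) + (-2.1667)·(-2.1667)) / 5 = 22.8333/5 = 4.5667
  S[U,V] = ((-1.1667)·(-1) + (3.8333)·(-2) + (-1.1667)·(-2) + (0.8333)·(2) + (-0.1667)·(2) + (-2.1667)·(1)) / 5 = -5/5 = -1
  S[V,V] = ((-1)·(-1) + (-2)·(-2) + (-2)·(-2) + (2)·(2) + (2)·(2) + (1)·(1)) / 5 = 18/5 = 3.6
  S = [[4.5667, -1],
 [-1, 3.6]].

Step 3 — invert S. det(S) = 4.5667·3.6 - (-1)² = 15.44.
  S^{-1} = (1/det) · [[d, -b], [-b, a]] = [[0.2332, 0.0648],
 [0.0648, 0.2958]].

Step 4 — quadratic form (x̄ - mu_0)^T · S^{-1} · (x̄ - mu_0):
  S^{-1} · (x̄ - mu_0) = (0.6606, 1.8502),
  (x̄ - mu_0)^T · [...] = (1.1667)·(0.6606) + (6)·(1.8502) = 11.8718.

Step 5 — scale by n: T² = 6 · 11.8718 = 71.2306.

T² ≈ 71.2306


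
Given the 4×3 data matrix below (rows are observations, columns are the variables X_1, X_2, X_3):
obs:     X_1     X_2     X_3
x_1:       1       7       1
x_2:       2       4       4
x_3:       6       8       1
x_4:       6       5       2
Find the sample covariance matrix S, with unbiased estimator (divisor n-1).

Step 1 — column means:
  mean(X_1) = (1 + 2 + 6 + 6) / 4 = 15/4 = 3.75
  mean(X_2) = (7 + 4 + 8 + 5) / 4 = 24/4 = 6
  mean(X_3) = (1 + 4 + 1 + 2) / 4 = 8/4 = 2

Step 2 — sample covariance S[i,j] = (1/(n-1)) · Σ_k (x_{k,i} - mean_i) · (x_{k,j} - mean_j), with n-1 = 3.
  S[X_1,X_1] = ((-2.75)·(-2.75) + (-1.75)·(-1.75) + (2.25)·(2.25) + (2.25)·(2.25)) / 3 = 20.75/3 = 6.9167
  S[X_1,X_2] = ((-2.75)·(1) + (-1.75)·(-2) + (2.25)·(2) + (2.25)·(-1)) / 3 = 3/3 = 1
  S[X_1,X_3] = ((-2.75)·(-1) + (-1.75)·(2) + (2.25)·(-1) + (2.25)·(0)) / 3 = -3/3 = -1
  S[X_2,X_2] = ((1)·(1) + (-2)·(-2) + (2)·(2) + (-1)·(-1)) / 3 = 10/3 = 3.3333
  S[X_2,X_3] = ((1)·(-1) + (-2)·(2) + (2)·(-1) + (-1)·(0)) / 3 = -7/3 = -2.3333
  S[X_3,X_3] = ((-1)·(-1) + (2)·(2) + (-1)·(-1) + (0)·(0)) / 3 = 6/3 = 2

S is symmetric (S[j,i] = S[i,j]). Assembling:

S = [[6.9167, 1, -1],
 [1, 3.3333, -2.3333],
 [-1, -2.3333, 2]]


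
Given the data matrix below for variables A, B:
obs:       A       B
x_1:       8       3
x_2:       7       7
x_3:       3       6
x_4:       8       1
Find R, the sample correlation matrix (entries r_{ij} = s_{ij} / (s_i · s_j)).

Step 1 — column means:
  mean(A) = (8 + 7 + 3 + 8) / 4 = 26/4 = 6.5
  mean(B) = (3 + 7 + 6 + 1) / 4 = 17/4 = 4.25

Step 2 — sample variances and covariances s[i,j] = (1/(n-1)) · Σ_k (x_{k,i} - mean_i) · (x_{k,j} - mean_j), with n-1 = 3:
  s[A,A] = ((1.5)·(1.5) + (0.5)·(0.5) + (-3.5)·(-3.5) + (1.5)·(1.5)) / 3 = 17/3 = 5.6667
  s[A,B] = ((1.5)·(-1.25) + (0.5)·(2.75) + (-3.5)·(1.75) + (1.5)·(-3.25)) / 3 = -11.5/3 = -3.8333
  s[B,B] = ((-1.25)·(-1.25) + (2.75)·(2.75) + (1.75)·(1.75) + (-3.25)·(-3.25)) / 3 = 22.75/3 = 7.5833
  Sample standard deviations s_i = √(s[i,i]):
  s(A) = √(5.6667) = 2.3805
  s(B) = √(7.5833) = 2.7538

Step 3 — r_{ij} = s_{ij} / (s_i · s_j):
  r[A,A] = 1 (diagonal).
  r[A,B] = -3.8333 / (2.3805 · 2.7538) = -3.8333 / 6.5553 = -0.5848
  r[B,B] = 1 (diagonal).

R is symmetric with unit diagonal. Assembling:

R = [[1, -0.5848],
 [-0.5848, 1]]


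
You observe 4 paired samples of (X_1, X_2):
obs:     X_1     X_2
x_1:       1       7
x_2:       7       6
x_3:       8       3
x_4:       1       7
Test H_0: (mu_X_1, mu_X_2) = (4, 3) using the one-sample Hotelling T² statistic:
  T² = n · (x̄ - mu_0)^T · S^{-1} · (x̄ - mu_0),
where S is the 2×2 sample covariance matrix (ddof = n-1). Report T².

Step 1 — sample mean vector:
  mean(X_1) = (1 + 7 + 8 + 1) / 4 = 17/4 = 4.25
  mean(X_2) = (7 + 6 + 3 + 7) / 4 = 23/4 = 5.75
  x̄ = (4.25, 5.75),  deviation x̄ - mu_0 = (4.25, 5.75) - (4, 3) = (0.25, 2.75).

Step 2 — sample covariance matrix, S[i,j] = (1/(n-1)) · Σ_k (x_{k,i} - mean_i) · (x_{k,j} - mean_j), divisor n-1 = 3:
  S[X_1,X_1] = ((-3.25)·(-3.25) + (2.75)·(2.75) + (3.75)·(3.75) + (-3.25)·(-3.25)) / 3 = 42.75/3 = 14.25
  S[X_1,X_2] = ((-3.25)·(1.25) + (2.75)·(0.25) + (3.75)·(-2.75) + (-3.25)·(1.25)) / 3 = -17.75/3 = -5.9167
  S[X_2,X_2] = ((1.25)·(1.25) + (0.25)·(0.25) + (-2.75)·(-2.75) + (1.25)·(1.25)) / 3 = 10.75/3 = 3.5833
  S = [[14.25, -5.9167],
 [-5.9167, 3.5833]].

Step 3 — invert S. det(S) = 14.25·3.5833 - (-5.9167)² = 16.0556.
  S^{-1} = (1/det) · [[d, -b], [-b, a]] = [[0.2232, 0.3685],
 [0.3685, 0.8875]].

Step 4 — quadratic form (x̄ - mu_0)^T · S^{-1} · (x̄ - mu_0):
  S^{-1} · (x̄ - mu_0) = (1.0692, 2.5329),
  (x̄ - mu_0)^T · [...] = (0.25)·(1.0692) + (2.75)·(2.5329) = 7.2327.

Step 5 — scale by n: T² = 4 · 7.2327 = 28.9308.

T² ≈ 28.9308


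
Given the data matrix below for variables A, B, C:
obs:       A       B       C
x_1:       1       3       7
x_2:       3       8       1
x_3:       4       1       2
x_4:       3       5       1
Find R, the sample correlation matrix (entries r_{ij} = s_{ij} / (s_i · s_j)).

Step 1 — column means:
  mean(A) = (1 + 3 + 4 + 3) / 4 = 11/4 = 2.75
  mean(B) = (3 + 8 + 1 + 5) / 4 = 17/4 = 4.25
  mean(C) = (7 + 1 + 2 + 1) / 4 = 11/4 = 2.75

Step 2 — sample variances and covariances s[i,j] = (1/(n-1)) · Σ_k (x_{k,i} - mean_i) · (x_{k,j} - mean_j), with n-1 = 3:
  s[A,A] = ((-1.75)·(-1.75) + (0.25)·(0.25) + (1.25)·(1.25) + (0.25)·(0.25)) / 3 = 4.75/3 = 1.5833
  s[A,B] = ((-1.75)·(-1.25) + (0.25)·(3.75) + (1.25)·(-3.25) + (0.25)·(0.75)) / 3 = -0.75/3 = -0.25
  s[A,C] = ((-1.75)·(4.25) + (0.25)·(-1.75) + (1.25)·(-0.75) + (0.25)·(-1.75)) / 3 = -9.25/3 = -3.0833
  s[B,B] = ((-1.25)·(-1.25) + (3.75)·(3.75) + (-3.25)·(-3.25) + (0.75)·(0.75)) / 3 = 26.75/3 = 8.9167
  s[B,C] = ((-1.25)·(4.25) + (3.75)·(-1.75) + (-3.25)·(-0.75) + (0.75)·(-1.75)) / 3 = -10.75/3 = -3.5833
  s[C,C] = ((4.25)·(4.25) + (-1.75)·(-1.75) + (-0.75)·(-0.75) + (-1.75)·(-1.75)) / 3 = 24.75/3 = 8.25
  Sample standard deviations s_i = √(s[i,i]):
  s(A) = √(1.5833) = 1.2583
  s(B) = √(8.9167) = 2.9861
  s(C) = √(8.25) = 2.8723

Step 3 — r_{ij} = s_{ij} / (s_i · s_j):
  r[A,A] = 1 (diagonal).
  r[A,B] = -0.25 / (1.2583 · 2.9861) = -0.25 / 3.7574 = -0.0665
  r[A,C] = -3.0833 / (1.2583 · 2.8723) = -3.0833 / 3.6142 = -0.8531
  r[B,B] = 1 (diagonal).
  r[B,C] = -3.5833 / (2.9861 · 2.8723) = -3.5833 / 8.5769 = -0.4178
  r[C,C] = 1 (diagonal).

R is symmetric with unit diagonal. Assembling:

R = [[1, -0.0665, -0.8531],
 [-0.0665, 1, -0.4178],
 [-0.8531, -0.4178, 1]]


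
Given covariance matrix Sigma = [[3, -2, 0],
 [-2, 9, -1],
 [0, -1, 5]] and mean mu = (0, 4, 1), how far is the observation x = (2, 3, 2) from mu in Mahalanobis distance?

Step 1 — centre the observation: (x - mu) = (2, -1, 1).

Step 2 — invert Sigma (cofactor / det for 3×3, or solve directly):
  Sigma^{-1} = [[0.3929, 0.0893, 0.0179],
 [0.0893, 0.1339, 0.0268],
 [0.0179, 0.0268, 0.2054]].

Step 3 — form the quadratic (x - mu)^T · Sigma^{-1} · (x - mu):
  Sigma^{-1} · (x - mu) = (0.7143, 0.0714, 0.2143).
  (x - mu)^T · [Sigma^{-1} · (x - mu)] = (2)·(0.7143) + (-1)·(0.0714) + (1)·(0.2143) = 1.5714.

Step 4 — take square root: d = √(1.5714) ≈ 1.2536.

d(x, mu) = √(1.5714) ≈ 1.2536


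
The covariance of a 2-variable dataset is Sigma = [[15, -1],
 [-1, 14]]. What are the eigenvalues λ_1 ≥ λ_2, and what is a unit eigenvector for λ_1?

Step 1 — characteristic polynomial of 2×2 Sigma:
  det(Sigma - λI) = λ² - trace · λ + det = 0.
  trace = 15 + 14 = 29, det = 15·14 - (-1)² = 209.
Step 2 — discriminant:
  Δ = trace² - 4·det = 841 - 836 = 5.
Step 3 — eigenvalues:
  λ = (trace ± √Δ)/2 = (29 ± 2.2361)/2,
  λ_1 = 15.618,  λ_2 = 13.382.

Step 4 — unit eigenvector for λ_1: solve (Sigma - λ_1 I)v = 0. First row:
  (15 - 15.618)·v_x + (-1)·v_y = 0, i.e. (-0.618)·v_x + (-1)·v_y = 0,
  so v ∝ (b, λ_1 - a) = (-1, 0.618); multiply by -1 so the first entry is positive: u = (1, -0.618).
  ||u|| = √((1)² + (-0.618)²) = √(1.382) ≈ 1.1756,
  v_1 = u/||u|| ≈ (0.8507, -0.5257) (||v_1|| = 1).

λ_1 = 15.618,  λ_2 = 13.382;  v_1 ≈ (0.8507, -0.5257)


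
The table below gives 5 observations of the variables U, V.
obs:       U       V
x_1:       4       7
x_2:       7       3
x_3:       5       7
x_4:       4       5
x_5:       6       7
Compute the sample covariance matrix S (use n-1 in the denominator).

Step 1 — column means:
  mean(U) = (4 + 7 + 5 + 4 + 6) / 5 = 26/5 = 5.2
  mean(V) = (7 + 3 + 7 + 5 + 7) / 5 = 29/5 = 5.8

Step 2 — sample covariance S[i,j] = (1/(n-1)) · Σ_k (x_{k,i} - mean_i) · (x_{k,j} - mean_j), with n-1 = 4.
  S[U,U] = ((-1.2)·(-1.2) + (1.8)·(1.8) + (-0.2)·(-0.2) + (-1.2)·(-1.2) + (0.8)·(0.8)) / 4 = 6.8/4 = 1.7
  S[U,V] = ((-1.2)·(1.2) + (1.8)·(-2.8) + (-0.2)·(1.2) + (-1.2)·(-0.8) + (0.8)·(1.2)) / 4 = -4.8/4 = -1.2
  S[V,V] = ((1.2)·(1.2) + (-2.8)·(-2.8) + (1.2)·(1.2) + (-0.8)·(-0.8) + (1.2)·(1.2)) / 4 = 12.8/4 = 3.2

S is symmetric (S[j,i] = S[i,j]). Assembling:

S = [[1.7, -1.2],
 [-1.2, 3.2]]


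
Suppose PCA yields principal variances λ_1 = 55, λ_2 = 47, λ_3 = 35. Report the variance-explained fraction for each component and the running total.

Step 1 — total variance = trace(Sigma) = Σ λ_i = 55 + 47 + 35 = 137.

Step 2 — fraction explained by component i = λ_i / Σ λ:
  PC1: 55/137 = 0.4015
  PC2: 47/137 = 0.3431
  PC3: 35/137 = 0.2555

Step 3 — cumulative fraction after k components = (λ_1 + ... + λ_k) / Σ λ:
  k = 1: 55/137 = 0.4015
  k = 2: (55 + 47)/137 = 102/137 = 0.7445
  k = 3: (55 + 47 + 35)/137 = 137/137 = 1

Summary (fraction, with percent):

explained: PC1 0.4015 (40.15%), PC2 0.3431 (34.31%), PC3 0.2555 (25.55%);  cumulative: 0.4015, 0.7445, 1


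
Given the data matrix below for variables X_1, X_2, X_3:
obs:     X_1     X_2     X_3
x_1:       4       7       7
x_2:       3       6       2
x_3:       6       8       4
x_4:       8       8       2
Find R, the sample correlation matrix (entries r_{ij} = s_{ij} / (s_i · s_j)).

Step 1 — column means:
  mean(X_1) = (4 + 3 + 6 + 8) / 4 = 21/4 = 5.25
  mean(X_2) = (7 + 6 + 8 + 8) / 4 = 29/4 = 7.25
  mean(X_3) = (7 + 2 + 4 + 2) / 4 = 15/4 = 3.75

Step 2 — sample variances and covariances s[i,j] = (1/(n-1)) · Σ_k (x_{k,i} - mean_i) · (x_{k,j} - mean_j), with n-1 = 3:
  s[X_1,X_1] = ((-1.25)·(-1.25) + (-2.25)·(-2.25) + (0.75)·(0.75) + (2.75)·(2.75)) / 3 = 14.75/3 = 4.9167
  s[X_1,X_2] = ((-1.25)·(-0.25) + (-2.25)·(-1.25) + (0.75)·(0.75) + (2.75)·(0.75)) / 3 = 5.75/3 = 1.9167
  s[X_1,X_3] = ((-1.25)·(3.25) + (-2.25)·(-1.75) + (0.75)·(0.25) + (2.75)·(-1.75)) / 3 = -4.75/3 = -1.5833
  s[X_2,X_2] = ((-0.25)·(-0.25) + (-1.25)·(-1.25) + (0.75)·(0.75) + (0.75)·(0.75)) / 3 = 2.75/3 = 0.9167
  s[X_2,X_3] = ((-0.25)·(3.25) + (-1.25)·(-1.75) + (0.75)·(0.25) + (0.75)·(-1.75)) / 3 = 0.25/3 = 0.0833
  s[X_3,X_3] = ((3.25)·(3.25) + (-1.75)·(-1.75) + (0.25)·(0.25) + (-1.75)·(-1.75)) / 3 = 16.75/3 = 5.5833
  Sample standard deviations s_i = √(s[i,i]):
  s(X_1) = √(4.9167) = 2.2174
  s(X_2) = √(0.9167) = 0.9574
  s(X_3) = √(5.5833) = 2.3629

Step 3 — r_{ij} = s_{ij} / (s_i · s_j):
  r[X_1,X_1] = 1 (diagonal).
  r[X_1,X_2] = 1.9167 / (2.2174 · 0.9574) = 1.9167 / 2.123 = 0.9028
  r[X_1,X_3] = -1.5833 / (2.2174 · 2.3629) = -1.5833 / 5.2394 = -0.3022
  r[X_2,X_2] = 1 (diagonal).
  r[X_2,X_3] = 0.0833 / (0.9574 · 2.3629) = 0.0833 / 2.2623 = 0.0368
  r[X_3,X_3] = 1 (diagonal).

R is symmetric with unit diagonal. Assembling:

R = [[1, 0.9028, -0.3022],
 [0.9028, 1, 0.0368],
 [-0.3022, 0.0368, 1]]


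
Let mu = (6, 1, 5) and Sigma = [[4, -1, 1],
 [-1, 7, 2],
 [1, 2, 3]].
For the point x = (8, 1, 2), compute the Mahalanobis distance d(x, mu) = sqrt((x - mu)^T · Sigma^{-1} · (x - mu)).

Step 1 — centre the observation: (x - mu) = (2, 0, -3).

Step 2 — invert Sigma (cofactor / det for 3×3, or solve directly):
  Sigma^{-1} = [[0.3148, 0.0926, -0.1667],
 [0.0926, 0.2037, -0.1667],
 [-0.1667, -0.1667, 0.5]].

Step 3 — form the quadratic (x - mu)^T · Sigma^{-1} · (x - mu):
  Sigma^{-1} · (x - mu) = (1.1296, 0.6852, -1.8333).
  (x - mu)^T · [Sigma^{-1} · (x - mu)] = (2)·(1.1296) + (0)·(0.6852) + (-3)·(-1.8333) = 7.7593.

Step 4 — take square root: d = √(7.7593) ≈ 2.7855.

d(x, mu) = √(7.7593) ≈ 2.7855


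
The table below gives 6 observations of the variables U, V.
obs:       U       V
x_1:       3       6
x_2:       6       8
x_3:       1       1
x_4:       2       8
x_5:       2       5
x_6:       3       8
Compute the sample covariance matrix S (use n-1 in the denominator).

Step 1 — column means:
  mean(U) = (3 + 6 + 1 + 2 + 2 + 3) / 6 = 17/6 = 2.8333
  mean(V) = (6 + 8 + 1 + 8 + 5 + 8) / 6 = 36/6 = 6

Step 2 — sample covariance S[i,j] = (1/(n-1)) · Σ_k (x_{k,i} - mean_i) · (x_{k,j} - mean_j), with n-1 = 5.
  S[U,U] = ((0.1667)·(0.1667) + (3.1667)·(3.1667) + (-1.8333)·(-1.8333) + (-0.8333)·(-0.8333) + (-0.8333)·(-0.8333) + (0.1667)·(0.1667)) / 5 = 14.8333/5 = 2.9667
  S[U,V] = ((0.1667)·(0) + (3.1667)·(2) + (-1.8333)·(-5) + (-0.8333)·(2) + (-0.8333)·(-1) + (0.1667)·(2)) / 5 = 15/5 = 3
  S[V,V] = ((0)·(0) + (2)·(2) + (-5)·(-5) + (2)·(2) + (-1)·(-1) + (2)·(2)) / 5 = 38/5 = 7.6

S is symmetric (S[j,i] = S[i,j]). Assembling:

S = [[2.9667, 3],
 [3, 7.6]]


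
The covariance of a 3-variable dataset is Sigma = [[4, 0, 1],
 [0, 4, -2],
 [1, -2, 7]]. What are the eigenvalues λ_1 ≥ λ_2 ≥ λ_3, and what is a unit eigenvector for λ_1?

Step 1 — characteristic polynomial p(λ) = det(λI - Sigma) = λ³ - tr·λ² + c_1·λ - det, where tr = trace, c_1 = sum of the principal 2×2 minors, det = det(Sigma):
  tr = 4 + 4 + 7 = 15,
  c_1 = (4·4 - (0)²) + (4·7 - (1)²) + (4·7 - (-2)²) = 16 + 27 + 24 = 67,
  det = 4·(4·7 - (-2)²) - (0)·((0)·7 - (-2)·(1)) + (1)·((0)·(-2) - 4·(1)) = 4·(24) - (0)·(2) + (1)·(-4) = 92.
  So p(λ) = λ³ - 15λ² + 67λ - 92.
Step 2 — look for an integer root (rational root theorem: any rational root is an integer divisor of 92). Testing λ = 4:
  p(4) = 64 - 240 + 268 - 92 = 0  ✓
  Dividing out (λ - 4): p(λ) = (λ - 4)(λ² - 11λ + 23).
Step 3 — remaining eigenvalues from the quadratic λ² - 11λ + 23 = 0:
  Δ = 11² - 4·23 = 121 - 92 = 29,  λ = (11 ± √29)/2 = (11 ± 5.3852)/2 ≈ 8.1926 or 2.8074.
  Sorted: λ_1 = 8.1926,  λ_2 = 4,  λ_3 = 2.8074  (check: sum = 15 = tr ✓).

Step 4 — unit eigenvector for λ_1 ≈ 8.1926: v spans the null space of (Sigma - λ_1 I), whose rows are
  r_1 = (-4.1926, 0, 1),  r_2 = (0, -4.1926, -2),  r_3 = (1, -2, -1.1926).
  v is orthogonal to every row, so take v ∝ r_1 × r_2 = ((0)·(-2) - (1)·(-4.1926), (1)·(0) - (-4.1926)·(-2), (-4.1926)·(-4.1926) - (0)·(0)) ≈ (4.1926, -8.3852, 17.5777).
  Let u = (4.1926, -8.3852, 17.5777).
  ||u|| = √((4.1926)² + (-8.3852)² + (17.5777)²) = √(396.8659) ≈ 19.9215,  v_1 = u/||u|| ≈ (0.2105, -0.4209, 0.8824) (||v_1|| = 1).

λ_1 = 8.1926,  λ_2 = 4,  λ_3 = 2.8074;  v_1 ≈ (0.2105, -0.4209, 0.8824)


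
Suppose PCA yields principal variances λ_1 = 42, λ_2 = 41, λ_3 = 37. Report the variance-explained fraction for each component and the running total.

Step 1 — total variance = trace(Sigma) = Σ λ_i = 42 + 41 + 37 = 120.

Step 2 — fraction explained by component i = λ_i / Σ λ:
  PC1: 42/120 = 0.35
  PC2: 41/120 = 0.3417
  PC3: 37/120 = 0.3083

Step 3 — cumulative fraction after k components = (λ_1 + ... + λ_k) / Σ λ:
  k = 1: 42/120 = 0.35
  k = 2: (42 + 41)/120 = 83/120 = 0.6917
  k = 3: (42 + 41 + 37)/120 = 120/120 = 1

Summary (fraction, with percent):

explained: PC1 0.35 (35%), PC2 0.3417 (34.17%), PC3 0.3083 (30.83%);  cumulative: 0.35, 0.6917, 1


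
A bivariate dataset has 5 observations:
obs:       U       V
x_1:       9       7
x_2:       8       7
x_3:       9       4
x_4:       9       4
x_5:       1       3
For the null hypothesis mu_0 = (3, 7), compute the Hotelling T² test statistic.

Step 1 — sample mean vector:
  mean(U) = (9 + 8 + 9 + 9 + 1) / 5 = 36/5 = 7.2
  mean(V) = (7 + 7 + 4 + 4 + 3) / 5 = 25/5 = 5
  x̄ = (7.2, 5),  deviation x̄ - mu_0 = (7.2, 5) - (3, 7) = (4.2, -2).

Step 2 — sample covariance matrix, S[i,j] = (1/(n-1)) · Σ_k (x_{k,i} - mean_i) · (x_{k,j} - mean_j), divisor n-1 = 4:
  S[U,U] = ((1.8)·(1.8) + (0.8)·(0.8) + (1.8)·(1.8) + (1.8)·(1.8) + (-6.2)·(-6.2)) / 4 = 48.8/4 = 12.2
  S[U,V] = ((1.8)·(2) + (0.8)·(2) + (1.8)·(-1) + (1.8)·(-1) + (-6.2)·(-2)) / 4 = 14/4 = 3.5
  S[V,V] = ((2)·(2) + (2)·(2) + (-1)·(-1) + (-1)·(-1) + (-2)·(-2)) / 4 = 14/4 = 3.5
  S = [[12.2, 3.5],
 [3.5, 3.5]].

Step 3 — invert S. det(S) = 12.2·3.5 - (3.5)² = 30.45.
  S^{-1} = (1/det) · [[d, -b], [-b, a]] = [[0.1149, -0.1149],
 [-0.1149, 0.4007]].

Step 4 — quadratic form (x̄ - mu_0)^T · S^{-1} · (x̄ - mu_0):
  S^{-1} · (x̄ - mu_0) = (0.7126, -1.2841),
  (x̄ - mu_0)^T · [...] = (4.2)·(0.7126) + (-2)·(-1.2841) = 5.5612.

Step 5 — scale by n: T² = 5 · 5.5612 = 27.8062.

T² ≈ 27.8062


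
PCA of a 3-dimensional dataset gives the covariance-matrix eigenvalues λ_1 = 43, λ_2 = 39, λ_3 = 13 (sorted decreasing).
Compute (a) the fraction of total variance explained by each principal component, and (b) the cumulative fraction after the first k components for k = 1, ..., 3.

Step 1 — total variance = trace(Sigma) = Σ λ_i = 43 + 39 + 13 = 95.

Step 2 — fraction explained by component i = λ_i / Σ λ:
  PC1: 43/95 = 0.4526
  PC2: 39/95 = 0.4105
  PC3: 13/95 = 0.1368

Step 3 — cumulative fraction after k components = (λ_1 + ... + λ_k) / Σ λ:
  k = 1: 43/95 = 0.4526
  k = 2: (43 + 39)/95 = 82/95 = 0.8632
  k = 3: (43 + 39 + 13)/95 = 95/95 = 1

Summary (fraction, with percent):

explained: PC1 0.4526 (45.26%), PC2 0.4105 (41.05%), PC3 0.1368 (13.68%);  cumulative: 0.4526, 0.8632, 1


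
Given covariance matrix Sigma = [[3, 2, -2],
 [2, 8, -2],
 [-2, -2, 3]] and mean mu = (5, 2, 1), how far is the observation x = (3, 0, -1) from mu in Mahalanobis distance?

Step 1 — centre the observation: (x - mu) = (-2, -2, -2).

Step 2 — invert Sigma (cofactor / det for 3×3, or solve directly):
  Sigma^{-1} = [[0.625, -0.0625, 0.375],
 [-0.0625, 0.1562, 0.0625],
 [0.375, 0.0625, 0.625]].

Step 3 — form the quadratic (x - mu)^T · Sigma^{-1} · (x - mu):
  Sigma^{-1} · (x - mu) = (-1.875, -0.3125, -2.125).
  (x - mu)^T · [Sigma^{-1} · (x - mu)] = (-2)·(-1.875) + (-2)·(-0.3125) + (-2)·(-2.125) = 8.625.

Step 4 — take square root: d = √(8.625) ≈ 2.9368.

d(x, mu) = √(8.625) ≈ 2.9368


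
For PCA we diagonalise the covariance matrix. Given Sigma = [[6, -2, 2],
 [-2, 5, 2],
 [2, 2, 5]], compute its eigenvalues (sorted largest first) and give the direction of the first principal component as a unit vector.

Step 1 — characteristic polynomial p(λ) = det(λI - Sigma) = λ³ - tr·λ² + c_1·λ - det, where tr = trace, c_1 = sum of the principal 2×2 minors, det = det(Sigma):
  tr = 6 + 5 + 5 = 16,
  c_1 = (6·5 - (-2)²) + (6·5 - (2)²) + (5·5 - (2)²) = 26 + 26 + 21 = 73,
  det = 6·(5·5 - (2)²) - (-2)·((-2)·5 - (2)·(2)) + (2)·((-2)·(2) - 5·(2)) = 6·(21) - (-2)·(-14) + (2)·(-14) = 70.
  So p(λ) = λ³ - 16λ² + 73λ - 70.
Step 2 — look for an integer root (rational root theorem: any rational root is an integer divisor of 70). Testing λ = 7:
  p(7) = 343 - 784 + 511 - 70 = 0  ✓
  Dividing out (λ - 7): p(λ) = (λ - 7)(λ² - 9λ + 10).
Step 3 — remaining eigenvalues from the quadratic λ² - 9λ + 10 = 0:
  Δ = 9² - 4·10 = 81 - 40 = 41,  λ = (9 ± √41)/2 = (9 ± 6.4031)/2 ≈ 7.7016 or 1.2984.
  Sorted: λ_1 = 7.7016,  λ_2 = 7,  λ_3 = 1.2984  (check: sum = 16 = tr ✓).

Step 4 — unit eigenvector for λ_1 ≈ 7.7016: v spans the null space of (Sigma - λ_1 I), whose rows are
  r_1 = (-1.7016, -2, 2),  r_2 = (-2, -2.7016, 2),  r_3 = (2, 2, -2.7016).
  v is orthogonal to every row, so take v ∝ r_1 × r_2 = ((-2)·(2) - (2)·(-2.7016), (2)·(-2) - (-1.7016)·(2), (-1.7016)·(-2.7016) - (-2)·(-2)) ≈ (1.4031, -0.5969, 0.5969).
  Let u = (1.4031, -0.5969, 0.5969).
  ||u|| = √((1.4031)² + (-0.5969)² + (0.5969)²) = √(2.6813) ≈ 1.6375,  v_1 = u/||u|| ≈ (0.8569, -0.3645, 0.3645) (||v_1|| = 1).

λ_1 = 7.7016,  λ_2 = 7,  λ_3 = 1.2984;  v_1 ≈ (0.8569, -0.3645, 0.3645)


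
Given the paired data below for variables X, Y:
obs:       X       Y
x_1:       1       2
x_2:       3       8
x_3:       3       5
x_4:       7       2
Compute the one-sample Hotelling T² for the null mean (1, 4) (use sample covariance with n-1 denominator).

Step 1 — sample mean vector:
  mean(X) = (1 + 3 + 3 + 7) / 4 = 14/4 = 3.5
  mean(Y) = (2 + 8 + 5 + 2) / 4 = 17/4 = 4.25
  x̄ = (3.5, 4.25),  deviation x̄ - mu_0 = (3.5, 4.25) - (1, 4) = (2.5, 0.25).

Step 2 — sample covariance matrix, S[i,j] = (1/(n-1)) · Σ_k (x_{k,i} - mean_i) · (x_{k,j} - mean_j), divisor n-1 = 3:
  S[X,X] = ((-2.5)·(-2.5) + (-0.5)·(-0.5) + (-0.5)·(-0.5) + (3.5)·(3.5)) / 3 = 19/3 = 6.3333
  S[X,Y] = ((-2.5)·(-2.25) + (-0.5)·(3.75) + (-0.5)·(0.75) + (3.5)·(-2.25)) / 3 = -4.5/3 = -1.5
  S[Y,Y] = ((-2.25)·(-2.25) + (3.75)·(3.75) + (0.75)·(0.75) + (-2.25)·(-2.25)) / 3 = 24.75/3 = 8.25
  S = [[6.3333, -1.5],
 [-1.5, 8.25]].

Step 3 — invert S. det(S) = 6.3333·8.25 - (-1.5)² = 50.
  S^{-1} = (1/det) · [[d, -b], [-b, a]] = [[0.165, 0.03],
 [0.03, 0.1267]].

Step 4 — quadratic form (x̄ - mu_0)^T · S^{-1} · (x̄ - mu_0):
  S^{-1} · (x̄ - mu_0) = (0.42, 0.1067),
  (x̄ - mu_0)^T · [...] = (2.5)·(0.42) + (0.25)·(0.1067) = 1.0767.

Step 5 — scale by n: T² = 4 · 1.0767 = 4.3067.

T² ≈ 4.3067


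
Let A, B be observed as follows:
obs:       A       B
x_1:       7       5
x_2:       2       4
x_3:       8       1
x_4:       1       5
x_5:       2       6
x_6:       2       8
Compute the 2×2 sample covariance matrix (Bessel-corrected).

Step 1 — column means:
  mean(A) = (7 + 2 + 8 + 1 + 2 + 2) / 6 = 22/6 = 3.6667
  mean(B) = (5 + 4 + 1 + 5 + 6 + 8) / 6 = 29/6 = 4.8333

Step 2 — sample covariance S[i,j] = (1/(n-1)) · Σ_k (x_{k,i} - mean_i) · (x_{k,j} - mean_j), with n-1 = 5.
  S[A,A] = ((3.3333)·(3.3333) + (-1.6667)·(-1.6667) + (4.3333)·(4.3333) + (-2.6667)·(-2.6667) + (-1.6667)·(-1.6667) + (-1.6667)·(-1.6667)) / 5 = 45.3333/5 = 9.0667
  S[A,B] = ((3.3333)·(0.1667) + (-1.6667)·(-0.8333) + (4.3333)·(-3.8333) + (-2.6667)·(0.1667) + (-1.6667)·(1.1667) + (-1.6667)·(3.1667)) / 5 = -22.3333/5 = -4.4667
  S[B,B] = ((0.1667)·(0.1667) + (-0.8333)·(-0.8333) + (-3.8333)·(-3.8333) + (0.1667)·(0.1667) + (1.1667)·(1.1667) + (3.1667)·(3.1667)) / 5 = 26.8333/5 = 5.3667

S is symmetric (S[j,i] = S[i,j]). Assembling:

S = [[9.0667, -4.4667],
 [-4.4667, 5.3667]]


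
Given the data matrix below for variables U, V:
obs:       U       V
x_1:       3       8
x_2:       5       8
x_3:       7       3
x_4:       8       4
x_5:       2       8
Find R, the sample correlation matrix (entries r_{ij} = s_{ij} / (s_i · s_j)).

Step 1 — column means:
  mean(U) = (3 + 5 + 7 + 8 + 2) / 5 = 25/5 = 5
  mean(V) = (8 + 8 + 3 + 4 + 8) / 5 = 31/5 = 6.2

Step 2 — sample variances and covariances s[i,j] = (1/(n-1)) · Σ_k (x_{k,i} - mean_i) · (x_{k,j} - mean_j), with n-1 = 4:
  s[U,U] = ((-2)·(-2) + (0)·(0) + (2)·(2) + (3)·(3) + (-3)·(-3)) / 4 = 26/4 = 6.5
  s[U,V] = ((-2)·(1.8) + (0)·(1.8) + (2)·(-3.2) + (3)·(-2.2) + (-3)·(1.8)) / 4 = -22/4 = -5.5
  s[V,V] = ((1.8)·(1.8) + (1.8)·(1.8) + (-3.2)·(-3.2) + (-2.2)·(-2.2) + (1.8)·(1.8)) / 4 = 24.8/4 = 6.2
  Sample standard deviations s_i = √(s[i,i]):
  s(U) = √(6.5) = 2.5495
  s(V) = √(6.2) = 2.49

Step 3 — r_{ij} = s_{ij} / (s_i · s_j):
  r[U,U] = 1 (diagonal).
  r[U,V] = -5.5 / (2.5495 · 2.49) = -5.5 / 6.3482 = -0.8664
  r[V,V] = 1 (diagonal).

R is symmetric with unit diagonal. Assembling:

R = [[1, -0.8664],
 [-0.8664, 1]]


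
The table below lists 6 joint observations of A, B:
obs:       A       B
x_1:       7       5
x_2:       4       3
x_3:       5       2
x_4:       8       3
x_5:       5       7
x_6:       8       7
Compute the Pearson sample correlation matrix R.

Step 1 — column means:
  mean(A) = (7 + 4 + 5 + 8 + 5 + 8) / 6 = 37/6 = 6.1667
  mean(B) = (5 + 3 + 2 + 3 + 7 + 7) / 6 = 27/6 = 4.5

Step 2 — sample variances and covariances s[i,j] = (1/(n-1)) · Σ_k (x_{k,i} - mean_i) · (x_{k,j} - mean_j), with n-1 = 5:
  s[A,A] = ((0.8333)·(0.8333) + (-2.1667)·(-2.1667) + (-1.1667)·(-1.1667) + (1.8333)·(1.8333) + (-1.1667)·(-1.1667) + (1.8333)·(1.8333)) / 5 = 14.8333/5 = 2.9667
  s[A,B] = ((0.8333)·(0.5) + (-2.1667)·(-1.5) + (-1.1667)·(-2.5) + (1.8333)·(-1.5) + (-1.1667)·(2.5) + (1.8333)·(2.5)) / 5 = 5.5/5 = 1.1
  s[B,B] = ((0.5)·(0.5) + (-1.5)·(-1.5) + (-2.5)·(-2.5) + (-1.5)·(-1.5) + (2.5)·(2.5) + (2.5)·(2.5)) / 5 = 23.5/5 = 4.7
  Sample standard deviations s_i = √(s[i,i]):
  s(A) = √(2.9667) = 1.7224
  s(B) = √(4.7) = 2.1679

Step 3 — r_{ij} = s_{ij} / (s_i · s_j):
  r[A,A] = 1 (diagonal).
  r[A,B] = 1.1 / (1.7224 · 2.1679) = 1.1 / 3.7341 = 0.2946
  r[B,B] = 1 (diagonal).

R is symmetric with unit diagonal. Assembling:

R = [[1, 0.2946],
 [0.2946, 1]]


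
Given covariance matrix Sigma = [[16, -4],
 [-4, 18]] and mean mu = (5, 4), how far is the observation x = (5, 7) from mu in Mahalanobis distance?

Step 1 — centre the observation: (x - mu) = (0, 3).

Step 2 — invert Sigma. det(Sigma) = 16·18 - (-4)² = 272.
  Sigma^{-1} = (1/det) · [[d, -b], [-b, a]] = [[0.0662, 0.0147],
 [0.0147, 0.0588]].

Step 3 — form the quadratic (x - mu)^T · Sigma^{-1} · (x - mu):
  Sigma^{-1} · (x - mu) = (0.0441, 0.1765).
  (x - mu)^T · [Sigma^{-1} · (x - mu)] = (0)·(0.0441) + (3)·(0.1765) = 0.5294.

Step 4 — take square root: d = √(0.5294) ≈ 0.7276.

d(x, mu) = √(0.5294) ≈ 0.7276


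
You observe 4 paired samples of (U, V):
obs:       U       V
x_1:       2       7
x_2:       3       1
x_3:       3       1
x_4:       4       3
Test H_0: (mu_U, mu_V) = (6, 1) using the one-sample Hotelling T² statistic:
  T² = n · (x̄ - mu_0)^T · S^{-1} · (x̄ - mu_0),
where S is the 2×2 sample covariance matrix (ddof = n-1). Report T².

Step 1 — sample mean vector:
  mean(U) = (2 + 3 + 3 + 4) / 4 = 12/4 = 3
  mean(V) = (7 + 1 + 1 + 3) / 4 = 12/4 = 3
  x̄ = (3, 3),  deviation x̄ - mu_0 = (3, 3) - (6, 1) = (-3, 2).

Step 2 — sample covariance matrix, S[i,j] = (1/(n-1)) · Σ_k (x_{k,i} - mean_i) · (x_{k,j} - mean_j), divisor n-1 = 3:
  S[U,U] = ((-1)·(-1) + (0)·(0) + (0)·(0) + (1)·(1)) / 3 = 2/3 = 0.6667
  S[U,V] = ((-1)·(4) + (0)·(-2) + (0)·(-2) + (1)·(0)) / 3 = -4/3 = -1.3333
  S[V,V] = ((4)·(4) + (-2)·(-2) + (-2)·(-2) + (0)·(0)) / 3 = 24/3 = 8
  S = [[0.6667, -1.3333],
 [-1.3333, 8]].

Step 3 — invert S. det(S) = 0.6667·8 - (-1.3333)² = 3.5556.
  S^{-1} = (1/det) · [[d, -b], [-b, a]] = [[2.25, 0.375],
 [0.375, 0.1875]].

Step 4 — quadratic form (x̄ - mu_0)^T · S^{-1} · (x̄ - mu_0):
  S^{-1} · (x̄ - mu_0) = (-6, -0.75),
  (x̄ - mu_0)^T · [...] = (-3)·(-6) + (2)·(-0.75) = 16.5.

Step 5 — scale by n: T² = 4 · 16.5 = 66.

T² ≈ 66


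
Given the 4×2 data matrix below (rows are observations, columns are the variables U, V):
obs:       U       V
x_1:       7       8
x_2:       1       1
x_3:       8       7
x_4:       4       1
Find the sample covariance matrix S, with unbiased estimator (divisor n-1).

Step 1 — column means:
  mean(U) = (7 + 1 + 8 + 4) / 4 = 20/4 = 5
  mean(V) = (8 + 1 + 7 + 1) / 4 = 17/4 = 4.25

Step 2 — sample covariance S[i,j] = (1/(n-1)) · Σ_k (x_{k,i} - mean_i) · (x_{k,j} - mean_j), with n-1 = 3.
  S[U,U] = ((2)·(2) + (-4)·(-4) + (3)·(3) + (-1)·(-1)) / 3 = 30/3 = 10
  S[U,V] = ((2)·(3.75) + (-4)·(-3.25) + (3)·(2.75) + (-1)·(-3.25)) / 3 = 32/3 = 10.6667
  S[V,V] = ((3.75)·(3.75) + (-3.25)·(-3.25) + (2.75)·(2.75) + (-3.25)·(-3.25)) / 3 = 42.75/3 = 14.25

S is symmetric (S[j,i] = S[i,j]). Assembling:

S = [[10, 10.6667],
 [10.6667, 14.25]]


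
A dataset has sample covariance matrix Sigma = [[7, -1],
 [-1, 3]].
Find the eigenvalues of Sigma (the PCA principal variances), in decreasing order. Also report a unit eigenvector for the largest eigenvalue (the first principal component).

Step 1 — characteristic polynomial of 2×2 Sigma:
  det(Sigma - λI) = λ² - trace · λ + det = 0.
  trace = 7 + 3 = 10, det = 7·3 - (-1)² = 20.
Step 2 — discriminant:
  Δ = trace² - 4·det = 100 - 80 = 20.
Step 3 — eigenvalues:
  λ = (trace ± √Δ)/2 = (10 ± 4.4721)/2,
  λ_1 = 7.2361,  λ_2 = 2.7639.

Step 4 — unit eigenvector for λ_1: solve (Sigma - λ_1 I)v = 0. First row:
  (7 - 7.2361)·v_x + (-1)·v_y = 0, i.e. (-0.2361)·v_x + (-1)·v_y = 0,
  so v ∝ (b, λ_1 - a) = (-1, 0.2361); multiply by -1 so the first entry is positive: u = (1, -0.2361).
  ||u|| = √((1)² + (-0.2361)²) = √(1.0557) ≈ 1.0275,
  v_1 = u/||u|| ≈ (0.9732, -0.2298) (||v_1|| = 1).

λ_1 = 7.2361,  λ_2 = 2.7639;  v_1 ≈ (0.9732, -0.2298)


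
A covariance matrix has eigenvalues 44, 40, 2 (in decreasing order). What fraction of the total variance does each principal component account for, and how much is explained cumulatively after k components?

Step 1 — total variance = trace(Sigma) = Σ λ_i = 44 + 40 + 2 = 86.

Step 2 — fraction explained by component i = λ_i / Σ λ:
  PC1: 44/86 = 0.5116
  PC2: 40/86 = 0.4651
  PC3: 2/86 = 0.0233

Step 3 — cumulative fraction after k components = (λ_1 + ... + λ_k) / Σ λ:
  k = 1: 44/86 = 0.5116
  k = 2: (44 + 40)/86 = 84/86 = 0.9767
  k = 3: (44 + 40 + 2)/86 = 86/86 = 1

Summary (fraction, with percent):

explained: PC1 0.5116 (51.16%), PC2 0.4651 (46.51%), PC3 0.0233 (2.33%);  cumulative: 0.5116, 0.9767, 1


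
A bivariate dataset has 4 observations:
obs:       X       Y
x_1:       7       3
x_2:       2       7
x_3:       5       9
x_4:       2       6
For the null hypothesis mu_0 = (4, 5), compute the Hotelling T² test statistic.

Step 1 — sample mean vector:
  mean(X) = (7 + 2 + 5 + 2) / 4 = 16/4 = 4
  mean(Y) = (3 + 7 + 9 + 6) / 4 = 25/4 = 6.25
  x̄ = (4, 6.25),  deviation x̄ - mu_0 = (4, 6.25) - (4, 5) = (0, 1.25).

Step 2 — sample covariance matrix, S[i,j] = (1/(n-1)) · Σ_k (x_{k,i} - mean_i) · (x_{k,j} - mean_j), divisor n-1 = 3:
  S[X,X] = ((3)·(3) + (-2)·(-2) + (1)·(1) + (-2)·(-2)) / 3 = 18/3 = 6
  S[X,Y] = ((3)·(-3.25) + (-2)·(0.75) + (1)·(2.75) + (-2)·(-0.25)) / 3 = -8/3 = -2.6667
  S[Y,Y] = ((-3.25)·(-3.25) + (0.75)·(0.75) + (2.75)·(2.75) + (-0.25)·(-0.25)) / 3 = 18.75/3 = 6.25
  S = [[6, -2.6667],
 [-2.6667, 6.25]].

Step 3 — invert S. det(S) = 6·6.25 - (-2.6667)² = 30.3889.
  S^{-1} = (1/det) · [[d, -b], [-b, a]] = [[0.2057, 0.0878],
 [0.0878, 0.1974]].

Step 4 — quadratic form (x̄ - mu_0)^T · S^{-1} · (x̄ - mu_0):
  S^{-1} · (x̄ - mu_0) = (0.1097, 0.2468),
  (x̄ - mu_0)^T · [...] = (0)·(0.1097) + (1.25)·(0.2468) = 0.3085.

Step 5 — scale by n: T² = 4 · 0.3085 = 1.234.

T² ≈ 1.234


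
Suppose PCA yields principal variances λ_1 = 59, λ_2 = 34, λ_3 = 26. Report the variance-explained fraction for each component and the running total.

Step 1 — total variance = trace(Sigma) = Σ λ_i = 59 + 34 + 26 = 119.

Step 2 — fraction explained by component i = λ_i / Σ λ:
  PC1: 59/119 = 0.4958
  PC2: 34/119 = 0.2857
  PC3: 26/119 = 0.2185

Step 3 — cumulative fraction after k components = (λ_1 + ... + λ_k) / Σ λ:
  k = 1: 59/119 = 0.4958
  k = 2: (59 + 34)/119 = 93/119 = 0.7815
  k = 3: (59 + 34 + 26)/119 = 119/119 = 1

Summary (fraction, with percent):

explained: PC1 0.4958 (49.58%), PC2 0.2857 (28.57%), PC3 0.2185 (21.85%);  cumulative: 0.4958, 0.7815, 1


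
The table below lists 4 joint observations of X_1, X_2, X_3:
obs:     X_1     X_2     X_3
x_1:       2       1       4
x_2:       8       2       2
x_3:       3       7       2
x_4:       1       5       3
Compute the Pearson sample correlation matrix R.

Step 1 — column means:
  mean(X_1) = (2 + 8 + 3 + 1) / 4 = 14/4 = 3.5
  mean(X_2) = (1 + 2 + 7 + 5) / 4 = 15/4 = 3.75
  mean(X_3) = (4 + 2 + 2 + 3) / 4 = 11/4 = 2.75

Step 2 — sample variances and covariances s[i,j] = (1/(n-1)) · Σ_k (x_{k,i} - mean_i) · (x_{k,j} - mean_j), with n-1 = 3:
  s[X_1,X_1] = ((-1.5)·(-1.5) + (4.5)·(4.5) + (-0.5)·(-0.5) + (-2.5)·(-2.5)) / 3 = 29/3 = 9.6667
  s[X_1,X_2] = ((-1.5)·(-2.75) + (4.5)·(-1.75) + (-0.5)·(3.25) + (-2.5)·(1.25)) / 3 = -8.5/3 = -2.8333
  s[X_1,X_3] = ((-1.5)·(1.25) + (4.5)·(-0.75) + (-0.5)·(-0.75) + (-2.5)·(0.25)) / 3 = -5.5/3 = -1.8333
  s[X_2,X_2] = ((-2.75)·(-2.75) + (-1.75)·(-1.75) + (3.25)·(3.25) + (1.25)·(1.25)) / 3 = 22.75/3 = 7.5833
  s[X_2,X_3] = ((-2.75)·(1.25) + (-1.75)·(-0.75) + (3.25)·(-0.75) + (1.25)·(0.25)) / 3 = -4.25/3 = -1.4167
  s[X_3,X_3] = ((1.25)·(1.25) + (-0.75)·(-0.75) + (-0.75)·(-0.75) + (0.25)·(0.25)) / 3 = 2.75/3 = 0.9167
  Sample standard deviations s_i = √(s[i,i]):
  s(X_1) = √(9.6667) = 3.1091
  s(X_2) = √(7.5833) = 2.7538
  s(X_3) = √(0.9167) = 0.9574

Step 3 — r_{ij} = s_{ij} / (s_i · s_j):
  r[X_1,X_1] = 1 (diagonal).
  r[X_1,X_2] = -2.8333 / (3.1091 · 2.7538) = -2.8333 / 8.5619 = -0.3309
  r[X_1,X_3] = -1.8333 / (3.1091 · 0.9574) = -1.8333 / 2.9768 = -0.6159
  r[X_2,X_2] = 1 (diagonal).
  r[X_2,X_3] = -1.4167 / (2.7538 · 0.9574) = -1.4167 / 2.6365 = -0.5373
  r[X_3,X_3] = 1 (diagonal).

R is symmetric with unit diagonal. Assembling:

R = [[1, -0.3309, -0.6159],
 [-0.3309, 1, -0.5373],
 [-0.6159, -0.5373, 1]]


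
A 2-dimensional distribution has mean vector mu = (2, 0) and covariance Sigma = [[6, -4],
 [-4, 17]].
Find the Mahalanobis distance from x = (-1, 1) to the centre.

Step 1 — centre the observation: (x - mu) = (-3, 1).

Step 2 — invert Sigma. det(Sigma) = 6·17 - (-4)² = 86.
  Sigma^{-1} = (1/det) · [[d, -b], [-b, a]] = [[0.1977, 0.0465],
 [0.0465, 0.0698]].

Step 3 — form the quadratic (x - mu)^T · Sigma^{-1} · (x - mu):
  Sigma^{-1} · (x - mu) = (-0.5465, -0.0698).
  (x - mu)^T · [Sigma^{-1} · (x - mu)] = (-3)·(-0.5465) + (1)·(-0.0698) = 1.5698.

Step 4 — take square root: d = √(1.5698) ≈ 1.2529.

d(x, mu) = √(1.5698) ≈ 1.2529
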